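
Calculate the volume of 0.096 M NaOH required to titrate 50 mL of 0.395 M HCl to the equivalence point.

At equivalence: moles acid = moles base. moles HCl = 0.395 × 50/1000 = 0.01975 mol. V_base = moles / 0.096 × 1000 = 205.7 mL.

V_{base} = 205.7 mL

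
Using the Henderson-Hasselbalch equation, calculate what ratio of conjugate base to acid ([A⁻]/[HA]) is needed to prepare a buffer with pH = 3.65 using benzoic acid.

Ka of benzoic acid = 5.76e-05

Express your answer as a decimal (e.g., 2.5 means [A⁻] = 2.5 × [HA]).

pKa = -log(5.76e-05) = 4.2396. pH = pKa + log([A⁻]/[HA]), so log([A⁻]/[HA]) = pH − pKa = 3.65 − 4.2396 = -0.5896. [A⁻]/[HA] = 10^(-0.5896) = 0.257

[A⁻]/[HA] = 0.257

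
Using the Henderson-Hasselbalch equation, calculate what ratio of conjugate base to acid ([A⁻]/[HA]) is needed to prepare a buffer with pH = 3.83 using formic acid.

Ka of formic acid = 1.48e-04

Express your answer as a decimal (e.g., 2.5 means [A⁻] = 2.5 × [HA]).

pKa = -log(1.48e-04) = 3.8297. pH = pKa + log([A⁻]/[HA]), so log([A⁻]/[HA]) = pH − pKa = 3.83 − 3.8297 = 0.0003. [A⁻]/[HA] = 10^(0.0003) = 1.00

[A⁻]/[HA] = 1.00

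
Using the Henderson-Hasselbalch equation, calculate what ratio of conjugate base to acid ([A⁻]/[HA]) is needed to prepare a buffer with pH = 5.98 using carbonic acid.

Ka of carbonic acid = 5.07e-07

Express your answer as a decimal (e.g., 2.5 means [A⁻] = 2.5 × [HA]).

pKa = -log(5.07e-07) = 6.2950. pH = pKa + log([A⁻]/[HA]), so log([A⁻]/[HA]) = pH − pKa = 5.98 − 6.2950 = -0.3150. [A⁻]/[HA] = 10^(-0.3150) = 0.484

[A⁻]/[HA] = 0.484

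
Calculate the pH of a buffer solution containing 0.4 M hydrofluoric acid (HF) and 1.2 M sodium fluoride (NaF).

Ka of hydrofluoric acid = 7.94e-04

pKa = -log(7.94e-04) = 3.10. pH = pKa + log([A⁻]/[HA]) = 3.10 + log(1.2/0.4)

pH = 3.58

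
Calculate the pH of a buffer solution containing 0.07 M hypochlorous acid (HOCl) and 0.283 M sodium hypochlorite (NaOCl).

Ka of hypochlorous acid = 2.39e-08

pKa = -log(2.39e-08) = 7.62. pH = pKa + log([A⁻]/[HA]) = 7.62 + log(0.283/0.07)

pH = 8.23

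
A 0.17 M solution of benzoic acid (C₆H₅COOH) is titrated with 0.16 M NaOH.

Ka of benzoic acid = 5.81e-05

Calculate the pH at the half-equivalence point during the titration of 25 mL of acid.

At half-equivalence [HA] = [A⁻], so Henderson-Hasselbalch gives pH = pKa = -log(5.81e-05) = 4.24.

pH = pKa = 4.24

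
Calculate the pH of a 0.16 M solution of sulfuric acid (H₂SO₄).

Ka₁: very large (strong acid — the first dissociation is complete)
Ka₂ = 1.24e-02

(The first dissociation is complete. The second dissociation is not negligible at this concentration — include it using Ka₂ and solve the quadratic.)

First dissociation is complete: [H⁺]₀ = [HSO₄⁻]₀ = C = 0.16 M. Second dissociation HSO₄⁻ ⇌ H⁺ + SO₄²⁻: let x = [SO₄²⁻]. Ka₂ = (C + x)·x / (C − x) = 1.24e-02 → x² + (C + Ka₂)·x − Ka₂·C = 0 → x² + 0.17240·x − 1.984e-03 = 0. x = (−0.17240 + √(0.17240² + 4 × 1.984e-03)) / 2 = 1.0828e-02 M. [H⁺] = C + x = 0.16 + 1.0828e-02 = 1.7083e-01 M. pH = -log(1.7083e-01) = 0.77.

pH = 0.77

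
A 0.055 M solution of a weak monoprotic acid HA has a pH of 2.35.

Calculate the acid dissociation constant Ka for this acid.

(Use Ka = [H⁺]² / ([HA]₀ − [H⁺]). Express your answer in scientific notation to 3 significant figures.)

[H⁺] = 10^(−pH) = 10^(−2.35) = 4.467e-03 M. For HA ⇌ H⁺ + A⁻, Ka = [H⁺][A⁻]/[HA] = [H⁺]² / ([HA]₀ − [H⁺]) = (4.467e-03)² / (0.055 − 4.467e-03) = 3.95e-04.

K_a = 3.95e-04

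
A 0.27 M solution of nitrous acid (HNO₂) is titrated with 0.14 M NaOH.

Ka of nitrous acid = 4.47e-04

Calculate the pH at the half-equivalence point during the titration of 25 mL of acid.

At half-equivalence [HA] = [A⁻], so Henderson-Hasselbalch gives pH = pKa = -log(4.47e-04) = 3.35.

pH = pKa = 3.35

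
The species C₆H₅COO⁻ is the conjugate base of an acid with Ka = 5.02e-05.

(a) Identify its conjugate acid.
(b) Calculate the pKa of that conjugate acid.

(a) The conjugate acid is formed by adding one H⁺ to C₆H₅COO⁻, giving C₆H₅COOH. (b) pKa = -log(Ka) = -log(5.02e-05) = 4.30.

Conjugate acid: C₆H₅COOH; pK_a = 4.30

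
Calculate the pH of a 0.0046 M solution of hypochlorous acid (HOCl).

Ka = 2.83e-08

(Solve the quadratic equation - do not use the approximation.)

x² + Ka×x - Ka×C = 0. Using quadratic formula: [H⁺] = 1.1396e-05

pH = 4.94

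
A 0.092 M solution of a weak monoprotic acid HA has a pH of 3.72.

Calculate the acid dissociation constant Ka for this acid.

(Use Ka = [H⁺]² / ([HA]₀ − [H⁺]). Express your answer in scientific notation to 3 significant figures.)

[H⁺] = 10^(−pH) = 10^(−3.72) = 1.905e-04 M. For HA ⇌ H⁺ + A⁻, Ka = [H⁺][A⁻]/[HA] = [H⁺]² / ([HA]₀ − [H⁺]) = (1.905e-04)² / (0.092 − 1.905e-04) = 3.95e-07.

K_a = 3.95e-07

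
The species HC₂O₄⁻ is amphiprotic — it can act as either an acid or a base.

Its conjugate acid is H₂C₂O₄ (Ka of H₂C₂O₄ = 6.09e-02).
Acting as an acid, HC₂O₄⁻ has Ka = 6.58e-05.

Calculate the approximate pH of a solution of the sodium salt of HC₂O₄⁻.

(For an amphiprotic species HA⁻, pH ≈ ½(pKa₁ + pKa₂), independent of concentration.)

pKa₁ = -log(6.09e-02) = 1.22; pKa₂ = -log(6.58e-05) = 4.18. For an amphiprotic species, pH ≈ ½(pKa₁ + pKa₂) = ½(1.22 + 4.18) = 2.70.

pH = 2.70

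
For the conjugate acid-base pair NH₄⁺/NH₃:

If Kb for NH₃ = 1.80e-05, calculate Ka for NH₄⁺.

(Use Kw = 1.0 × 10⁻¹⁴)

For a conjugate pair Ka × Kb = Kw, so Ka = Kw/Kb = 1.0 × 10⁻¹⁴ / 1.80e-05 = 5.56e-10.

K_a = 5.56e-10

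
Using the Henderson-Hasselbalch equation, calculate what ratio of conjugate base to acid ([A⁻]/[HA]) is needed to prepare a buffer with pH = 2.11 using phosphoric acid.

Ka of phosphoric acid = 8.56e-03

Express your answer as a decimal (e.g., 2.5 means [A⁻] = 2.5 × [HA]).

pKa = -log(8.56e-03) = 2.0675. pH = pKa + log([A⁻]/[HA]), so log([A⁻]/[HA]) = pH − pKa = 2.11 − 2.0675 = 0.0425. [A⁻]/[HA] = 10^(0.0425) = 1.10

[A⁻]/[HA] = 1.10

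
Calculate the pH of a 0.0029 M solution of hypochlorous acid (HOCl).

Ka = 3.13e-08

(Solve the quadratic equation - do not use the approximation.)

x² + Ka×x - Ka×C = 0. Using quadratic formula: [H⁺] = 9.5117e-06

pH = 5.02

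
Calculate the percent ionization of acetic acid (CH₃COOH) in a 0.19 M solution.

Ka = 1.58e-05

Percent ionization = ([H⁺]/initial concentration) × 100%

Using Ka equilibrium: x² + Ka×x - Ka×C = 0. Solving: [H⁺] = 1.7247e-03. Percent = (1.7247e-03/0.19) × 100

Percent ionization = 0.908%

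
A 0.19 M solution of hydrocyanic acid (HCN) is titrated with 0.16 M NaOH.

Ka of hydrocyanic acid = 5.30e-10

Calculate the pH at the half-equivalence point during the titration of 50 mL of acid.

At half-equivalence [HA] = [A⁻], so Henderson-Hasselbalch gives pH = pKa = -log(5.30e-10) = 9.28.

pH = pKa = 9.28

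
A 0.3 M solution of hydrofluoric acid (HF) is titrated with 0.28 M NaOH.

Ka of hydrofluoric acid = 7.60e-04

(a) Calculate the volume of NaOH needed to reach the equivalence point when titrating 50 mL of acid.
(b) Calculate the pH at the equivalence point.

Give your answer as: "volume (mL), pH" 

moles acid = 0.3 × 50/1000 = 0.015 mol; V_base = moles/0.28 × 1000 = 53.6 mL. At equivalence only the conjugate base is present: [A⁻] = 0.015/0.104 = 1.4483e-01 M. Kb = Kw/Ka = 1.32e-11; [OH⁻] = √(Kb × [A⁻]) = 1.3804e-06; pOH = 5.86; pH = 14 - pOH = 8.14.

V = 53.6 mL, pH = 8.14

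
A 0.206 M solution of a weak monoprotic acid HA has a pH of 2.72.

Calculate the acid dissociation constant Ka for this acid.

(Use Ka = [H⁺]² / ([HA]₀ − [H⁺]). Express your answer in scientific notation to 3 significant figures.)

[H⁺] = 10^(−pH) = 10^(−2.72) = 1.905e-03 M. For HA ⇌ H⁺ + A⁻, Ka = [H⁺][A⁻]/[HA] = [H⁺]² / ([HA]₀ − [H⁺]) = (1.905e-03)² / (0.206 − 1.905e-03) = 1.78e-05.

K_a = 1.78e-05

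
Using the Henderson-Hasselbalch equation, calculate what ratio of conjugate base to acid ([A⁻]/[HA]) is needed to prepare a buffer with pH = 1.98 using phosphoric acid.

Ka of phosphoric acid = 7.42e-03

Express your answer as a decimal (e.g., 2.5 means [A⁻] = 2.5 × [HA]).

pKa = -log(7.42e-03) = 2.1296. pH = pKa + log([A⁻]/[HA]), so log([A⁻]/[HA]) = pH − pKa = 1.98 − 2.1296 = -0.1496. [A⁻]/[HA] = 10^(-0.1496) = 0.709

[A⁻]/[HA] = 0.709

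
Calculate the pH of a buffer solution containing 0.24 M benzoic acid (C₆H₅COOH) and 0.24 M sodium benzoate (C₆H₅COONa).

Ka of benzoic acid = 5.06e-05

pKa = -log(5.06e-05) = 4.30. pH = pKa + log([A⁻]/[HA]) = 4.30 + log(0.24/0.24)

pH = 4.30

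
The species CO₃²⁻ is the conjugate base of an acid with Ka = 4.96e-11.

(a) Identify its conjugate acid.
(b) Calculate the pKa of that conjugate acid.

(a) The conjugate acid is formed by adding one H⁺ to CO₃²⁻, giving HCO₃⁻. (b) pKa = -log(Ka) = -log(4.96e-11) = 10.30.

Conjugate acid: HCO₃⁻; pK_a = 10.30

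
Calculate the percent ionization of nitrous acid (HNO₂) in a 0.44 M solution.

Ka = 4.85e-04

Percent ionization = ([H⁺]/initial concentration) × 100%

Using Ka equilibrium: x² + Ka×x - Ka×C = 0. Solving: [H⁺] = 1.4368e-02. Percent = (1.4368e-02/0.44) × 100

Percent ionization = 3.27%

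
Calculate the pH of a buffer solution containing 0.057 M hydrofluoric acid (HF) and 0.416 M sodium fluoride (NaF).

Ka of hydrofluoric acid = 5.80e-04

pKa = -log(5.80e-04) = 3.24. pH = pKa + log([A⁻]/[HA]) = 3.24 + log(0.416/0.057)

pH = 4.10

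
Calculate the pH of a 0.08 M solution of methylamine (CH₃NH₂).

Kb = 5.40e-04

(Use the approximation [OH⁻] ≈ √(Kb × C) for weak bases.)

[OH⁻] = √(Kb × C) = √(5.40e-04 × 0.08) = 6.5727e-03. pOH = 2.18, pH = 14 - pOH

pH = 11.82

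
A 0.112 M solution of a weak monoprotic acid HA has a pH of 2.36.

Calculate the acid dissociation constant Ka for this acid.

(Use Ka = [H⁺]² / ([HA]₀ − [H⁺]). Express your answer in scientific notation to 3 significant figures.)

[H⁺] = 10^(−pH) = 10^(−2.36) = 4.365e-03 M. For HA ⇌ H⁺ + A⁻, Ka = [H⁺][A⁻]/[HA] = [H⁺]² / ([HA]₀ − [H⁺]) = (4.365e-03)² / (0.112 − 4.365e-03) = 1.77e-04.

K_a = 1.77e-04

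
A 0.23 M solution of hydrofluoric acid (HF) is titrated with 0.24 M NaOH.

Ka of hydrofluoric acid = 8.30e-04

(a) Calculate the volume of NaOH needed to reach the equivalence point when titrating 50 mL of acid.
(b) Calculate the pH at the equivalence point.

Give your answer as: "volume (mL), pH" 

moles acid = 0.23 × 50/1000 = 0.0115 mol; V_base = moles/0.24 × 1000 = 47.9 mL. At equivalence only the conjugate base is present: [A⁻] = 0.0115/0.098 = 1.1745e-01 M. Kb = Kw/Ka = 1.20e-11; [OH⁻] = √(Kb × [A⁻]) = 1.1895e-06; pOH = 5.92; pH = 14 - pOH = 8.08.

V = 47.9 mL, pH = 8.08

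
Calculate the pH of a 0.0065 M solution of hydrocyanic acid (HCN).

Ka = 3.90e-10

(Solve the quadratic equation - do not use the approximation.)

x² + Ka×x - Ka×C = 0. Using quadratic formula: [H⁺] = 1.5920e-06

pH = 5.80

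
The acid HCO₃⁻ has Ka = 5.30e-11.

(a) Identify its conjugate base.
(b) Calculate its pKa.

(a) The conjugate base is formed by removing one H⁺ from HCO₃⁻, giving CO₃²⁻. (b) pKa = -log(Ka) = -log(5.30e-11) = 10.28.

Conjugate base: CO₃²⁻; pK_a = 10.28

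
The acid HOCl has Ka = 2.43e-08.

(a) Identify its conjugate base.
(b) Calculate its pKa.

(a) The conjugate base is formed by removing one H⁺ from HOCl, giving OCl⁻. (b) pKa = -log(Ka) = -log(2.43e-08) = 7.61.

Conjugate base: OCl⁻; pK_a = 7.61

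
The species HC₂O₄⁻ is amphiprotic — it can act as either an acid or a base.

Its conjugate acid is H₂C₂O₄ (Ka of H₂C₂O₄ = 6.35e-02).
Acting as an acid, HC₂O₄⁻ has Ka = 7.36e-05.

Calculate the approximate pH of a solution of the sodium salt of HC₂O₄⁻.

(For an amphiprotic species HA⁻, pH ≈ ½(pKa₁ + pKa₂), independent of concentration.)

pKa₁ = -log(6.35e-02) = 1.20; pKa₂ = -log(7.36e-05) = 4.13. For an amphiprotic species, pH ≈ ½(pKa₁ + pKa₂) = ½(1.20 + 4.13) = 2.67.

pH = 2.67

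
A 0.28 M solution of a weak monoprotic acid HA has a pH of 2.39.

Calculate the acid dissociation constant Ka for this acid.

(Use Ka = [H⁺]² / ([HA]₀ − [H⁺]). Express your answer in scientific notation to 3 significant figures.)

[H⁺] = 10^(−pH) = 10^(−2.39) = 4.074e-03 M. For HA ⇌ H⁺ + A⁻, Ka = [H⁺][A⁻]/[HA] = [H⁺]² / ([HA]₀ − [H⁺]) = (4.074e-03)² / (0.28 − 4.074e-03) = 6.01e-05.

K_a = 6.01e-05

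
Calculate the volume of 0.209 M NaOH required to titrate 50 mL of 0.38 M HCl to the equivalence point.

At equivalence: moles acid = moles base. moles HCl = 0.38 × 50/1000 = 0.019 mol. V_base = moles / 0.209 × 1000 = 90.9 mL.

V_{base} = 90.9 mL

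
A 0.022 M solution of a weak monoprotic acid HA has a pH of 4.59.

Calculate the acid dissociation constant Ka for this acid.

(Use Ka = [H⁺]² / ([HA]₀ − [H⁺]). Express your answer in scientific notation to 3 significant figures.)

[H⁺] = 10^(−pH) = 10^(−4.59) = 2.570e-05 M. For HA ⇌ H⁺ + A⁻, Ka = [H⁺][A⁻]/[HA] = [H⁺]² / ([HA]₀ − [H⁺]) = (2.570e-05)² / (0.022 − 2.570e-05) = 3.01e-08.

K_a = 3.01e-08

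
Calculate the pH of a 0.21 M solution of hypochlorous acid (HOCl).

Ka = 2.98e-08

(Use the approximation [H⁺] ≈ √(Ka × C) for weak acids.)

[H⁺] = √(Ka × C) = √(2.98e-08 × 0.21) = 7.9108e-05. pH = -log(7.9108e-05)

pH = 4.10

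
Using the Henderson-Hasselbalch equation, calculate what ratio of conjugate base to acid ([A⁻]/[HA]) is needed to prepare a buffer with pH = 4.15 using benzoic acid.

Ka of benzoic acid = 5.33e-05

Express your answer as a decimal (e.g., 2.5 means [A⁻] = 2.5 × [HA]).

pKa = -log(5.33e-05) = 4.2733. pH = pKa + log([A⁻]/[HA]), so log([A⁻]/[HA]) = pH − pKa = 4.15 − 4.2733 = -0.1233. [A⁻]/[HA] = 10^(-0.1233) = 0.753

[A⁻]/[HA] = 0.753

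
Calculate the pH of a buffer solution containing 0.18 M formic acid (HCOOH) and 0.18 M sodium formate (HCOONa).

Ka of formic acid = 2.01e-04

pKa = -log(2.01e-04) = 3.70. pH = pKa + log([A⁻]/[HA]) = 3.70 + log(0.18/0.18)

pH = 3.70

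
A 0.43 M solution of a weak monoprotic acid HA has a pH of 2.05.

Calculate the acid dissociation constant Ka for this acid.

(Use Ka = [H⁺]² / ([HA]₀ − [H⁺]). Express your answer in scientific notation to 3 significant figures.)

[H⁺] = 10^(−pH) = 10^(−2.05) = 8.913e-03 M. For HA ⇌ H⁺ + A⁻, Ka = [H⁺][A⁻]/[HA] = [H⁺]² / ([HA]₀ − [H⁺]) = (8.913e-03)² / (0.43 − 8.913e-03) = 1.89e-04.

K_a = 1.89e-04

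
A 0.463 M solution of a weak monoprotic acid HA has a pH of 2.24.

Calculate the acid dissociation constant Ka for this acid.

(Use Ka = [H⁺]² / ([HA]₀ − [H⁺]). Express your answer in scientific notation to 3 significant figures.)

[H⁺] = 10^(−pH) = 10^(−2.24) = 5.754e-03 M. For HA ⇌ H⁺ + A⁻, Ka = [H⁺][A⁻]/[HA] = [H⁺]² / ([HA]₀ − [H⁺]) = (5.754e-03)² / (0.463 − 5.754e-03) = 7.24e-05.

K_a = 7.24e-05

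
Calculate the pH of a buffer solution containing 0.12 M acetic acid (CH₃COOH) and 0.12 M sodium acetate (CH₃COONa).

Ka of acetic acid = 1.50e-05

pKa = -log(1.50e-05) = 4.82. pH = pKa + log([A⁻]/[HA]) = 4.82 + log(0.12/0.12)

pH = 4.82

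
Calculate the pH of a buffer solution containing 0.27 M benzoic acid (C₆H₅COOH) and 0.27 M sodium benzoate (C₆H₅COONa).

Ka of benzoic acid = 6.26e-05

pKa = -log(6.26e-05) = 4.20. pH = pKa + log([A⁻]/[HA]) = 4.20 + log(0.27/0.27)

pH = 4.20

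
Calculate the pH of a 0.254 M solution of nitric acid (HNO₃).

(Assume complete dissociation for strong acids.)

[H⁺] = 0.254 M for strong acid. pH = -log[H⁺] = -log(0.254)

pH = 0.60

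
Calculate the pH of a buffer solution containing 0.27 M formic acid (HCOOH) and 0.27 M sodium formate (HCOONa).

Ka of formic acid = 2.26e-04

pKa = -log(2.26e-04) = 3.65. pH = pKa + log([A⁻]/[HA]) = 3.65 + log(0.27/0.27)

pH = 3.65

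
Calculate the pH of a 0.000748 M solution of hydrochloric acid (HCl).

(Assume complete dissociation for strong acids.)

[H⁺] = 0.000748 M for strong acid. pH = -log[H⁺] = -log(0.000748)

pH = 3.13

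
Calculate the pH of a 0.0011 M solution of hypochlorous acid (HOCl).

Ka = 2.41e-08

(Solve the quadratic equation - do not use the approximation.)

x² + Ka×x - Ka×C = 0. Using quadratic formula: [H⁺] = 5.1368e-06

pH = 5.29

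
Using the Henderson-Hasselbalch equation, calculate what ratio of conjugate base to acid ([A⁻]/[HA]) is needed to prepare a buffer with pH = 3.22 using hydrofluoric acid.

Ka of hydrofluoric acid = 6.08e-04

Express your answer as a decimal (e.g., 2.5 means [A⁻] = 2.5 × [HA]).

pKa = -log(6.08e-04) = 3.2161. pH = pKa + log([A⁻]/[HA]), so log([A⁻]/[HA]) = pH − pKa = 3.22 − 3.2161 = 0.0039. [A⁻]/[HA] = 10^(0.0039) = 1.01

[A⁻]/[HA] = 1.01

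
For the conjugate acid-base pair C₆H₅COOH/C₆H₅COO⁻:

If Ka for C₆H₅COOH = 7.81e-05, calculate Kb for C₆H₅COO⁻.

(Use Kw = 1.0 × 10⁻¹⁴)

For a conjugate pair Ka × Kb = Kw, so Kb = Kw/Ka = 1.0 × 10⁻¹⁴ / 7.81e-05 = 1.28e-10.

K_b = 1.28e-10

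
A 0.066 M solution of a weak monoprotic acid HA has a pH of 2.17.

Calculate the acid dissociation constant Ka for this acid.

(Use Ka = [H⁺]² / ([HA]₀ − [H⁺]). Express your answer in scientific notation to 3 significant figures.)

[H⁺] = 10^(−pH) = 10^(−2.17) = 6.761e-03 M. For HA ⇌ H⁺ + A⁻, Ka = [H⁺][A⁻]/[HA] = [H⁺]² / ([HA]₀ − [H⁺]) = (6.761e-03)² / (0.066 − 6.761e-03) = 7.72e-04.

K_a = 7.72e-04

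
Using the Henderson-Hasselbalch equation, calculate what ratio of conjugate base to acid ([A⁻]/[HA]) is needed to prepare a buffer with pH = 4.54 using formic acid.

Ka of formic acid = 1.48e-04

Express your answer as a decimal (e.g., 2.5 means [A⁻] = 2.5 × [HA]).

pKa = -log(1.48e-04) = 3.8297. pH = pKa + log([A⁻]/[HA]), so log([A⁻]/[HA]) = pH − pKa = 4.54 − 3.8297 = 0.7103. [A⁻]/[HA] = 10^(0.7103) = 5.13

[A⁻]/[HA] = 5.13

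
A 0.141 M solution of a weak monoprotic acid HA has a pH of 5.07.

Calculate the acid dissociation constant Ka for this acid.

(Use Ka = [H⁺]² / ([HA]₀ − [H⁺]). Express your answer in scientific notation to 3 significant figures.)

[H⁺] = 10^(−pH) = 10^(−5.07) = 8.511e-06 M. For HA ⇌ H⁺ + A⁻, Ka = [H⁺][A⁻]/[HA] = [H⁺]² / ([HA]₀ − [H⁺]) = (8.511e-06)² / (0.141 − 8.511e-06) = 5.14e-10.

K_a = 5.14e-10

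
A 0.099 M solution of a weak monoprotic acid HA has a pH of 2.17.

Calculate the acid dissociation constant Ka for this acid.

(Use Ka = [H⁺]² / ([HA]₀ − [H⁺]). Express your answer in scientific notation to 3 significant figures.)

[H⁺] = 10^(−pH) = 10^(−2.17) = 6.761e-03 M. For HA ⇌ H⁺ + A⁻, Ka = [H⁺][A⁻]/[HA] = [H⁺]² / ([HA]₀ − [H⁺]) = (6.761e-03)² / (0.099 − 6.761e-03) = 4.96e-04.

K_a = 4.96e-04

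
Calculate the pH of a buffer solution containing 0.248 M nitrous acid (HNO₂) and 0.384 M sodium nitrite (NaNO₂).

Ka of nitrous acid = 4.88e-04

pKa = -log(4.88e-04) = 3.31. pH = pKa + log([A⁻]/[HA]) = 3.31 + log(0.384/0.248)

pH = 3.50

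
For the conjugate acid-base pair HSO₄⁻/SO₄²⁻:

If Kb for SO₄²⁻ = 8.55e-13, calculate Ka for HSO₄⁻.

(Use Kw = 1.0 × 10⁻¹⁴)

For a conjugate pair Ka × Kb = Kw, so Ka = Kw/Kb = 1.0 × 10⁻¹⁴ / 8.55e-13 = 1.17e-02.

K_a = 1.17e-02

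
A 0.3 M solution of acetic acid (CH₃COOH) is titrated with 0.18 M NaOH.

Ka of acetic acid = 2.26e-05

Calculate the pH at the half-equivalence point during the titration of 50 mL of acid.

At half-equivalence [HA] = [A⁻], so Henderson-Hasselbalch gives pH = pKa = -log(2.26e-05) = 4.65.

pH = pKa = 4.65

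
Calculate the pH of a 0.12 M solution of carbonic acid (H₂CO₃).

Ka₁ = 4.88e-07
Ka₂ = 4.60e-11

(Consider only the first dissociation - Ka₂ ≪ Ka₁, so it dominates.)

First dissociation dominates. From Ka₁ = [H⁺][HA⁻]/[H₂A], x² + Ka₁·x − Ka₁·C = 0 with C = 0.12 M and Ka₁ = 4.88e-07. Solving: [H⁺] = (−Ka₁ + √(Ka₁² + 4·Ka₁·C)) / 2 = 2.4175e-04 M. pH = -log(2.4175e-04) = 3.62.

pH = 3.62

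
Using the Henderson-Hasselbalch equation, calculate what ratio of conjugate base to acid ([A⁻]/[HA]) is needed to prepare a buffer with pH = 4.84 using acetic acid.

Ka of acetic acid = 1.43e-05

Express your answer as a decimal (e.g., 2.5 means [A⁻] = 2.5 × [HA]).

pKa = -log(1.43e-05) = 4.8447. pH = pKa + log([A⁻]/[HA]), so log([A⁻]/[HA]) = pH − pKa = 4.84 − 4.8447 = -0.0047. [A⁻]/[HA] = 10^(-0.0047) = 0.989

[A⁻]/[HA] = 0.989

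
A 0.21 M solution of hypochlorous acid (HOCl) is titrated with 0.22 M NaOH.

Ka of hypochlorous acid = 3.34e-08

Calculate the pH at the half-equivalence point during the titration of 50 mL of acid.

At half-equivalence [HA] = [A⁻], so Henderson-Hasselbalch gives pH = pKa = -log(3.34e-08) = 7.48.

pH = pKa = 7.48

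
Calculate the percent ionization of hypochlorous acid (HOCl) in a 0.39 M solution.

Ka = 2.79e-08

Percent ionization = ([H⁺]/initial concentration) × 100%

Using Ka equilibrium: x² + Ka×x - Ka×C = 0. Solving: [H⁺] = 1.0430e-04. Percent = (1.0430e-04/0.39) × 100

Percent ionization = 0.0267%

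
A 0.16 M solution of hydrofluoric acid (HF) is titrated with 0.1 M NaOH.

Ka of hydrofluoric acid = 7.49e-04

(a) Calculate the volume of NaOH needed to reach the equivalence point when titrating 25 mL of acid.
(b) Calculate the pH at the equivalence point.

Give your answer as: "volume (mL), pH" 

moles acid = 0.16 × 25/1000 = 0.004 mol; V_base = moles/0.1 × 1000 = 40.0 mL. At equivalence only the conjugate base is present: [A⁻] = 0.004/0.065 = 6.1538e-02 M. Kb = Kw/Ka = 1.34e-11; [OH⁻] = √(Kb × [A⁻]) = 9.0643e-07; pOH = 6.04; pH = 14 - pOH = 7.96.

V = 40.0 mL, pH = 7.96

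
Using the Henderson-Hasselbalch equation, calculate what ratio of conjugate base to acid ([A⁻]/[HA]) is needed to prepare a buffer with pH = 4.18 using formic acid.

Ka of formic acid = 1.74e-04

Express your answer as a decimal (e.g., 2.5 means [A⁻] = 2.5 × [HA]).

pKa = -log(1.74e-04) = 3.7595. pH = pKa + log([A⁻]/[HA]), so log([A⁻]/[HA]) = pH − pKa = 4.18 − 3.7595 = 0.4205. [A⁻]/[HA] = 10^(0.4205) = 2.63

[A⁻]/[HA] = 2.63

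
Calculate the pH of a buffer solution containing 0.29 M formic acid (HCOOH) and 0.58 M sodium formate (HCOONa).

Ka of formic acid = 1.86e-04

pKa = -log(1.86e-04) = 3.73. pH = pKa + log([A⁻]/[HA]) = 3.73 + log(0.58/0.29)

pH = 4.03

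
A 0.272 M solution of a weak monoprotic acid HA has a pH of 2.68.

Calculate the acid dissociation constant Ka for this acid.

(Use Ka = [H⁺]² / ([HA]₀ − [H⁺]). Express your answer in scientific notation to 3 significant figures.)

[H⁺] = 10^(−pH) = 10^(−2.68) = 2.089e-03 M. For HA ⇌ H⁺ + A⁻, Ka = [H⁺][A⁻]/[HA] = [H⁺]² / ([HA]₀ − [H⁺]) = (2.089e-03)² / (0.272 − 2.089e-03) = 1.62e-05.

K_a = 1.62e-05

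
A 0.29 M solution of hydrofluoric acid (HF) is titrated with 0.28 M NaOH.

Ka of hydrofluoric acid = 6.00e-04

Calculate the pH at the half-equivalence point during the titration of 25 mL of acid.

At half-equivalence [HA] = [A⁻], so Henderson-Hasselbalch gives pH = pKa = -log(6.00e-04) = 3.22.

pH = pKa = 3.22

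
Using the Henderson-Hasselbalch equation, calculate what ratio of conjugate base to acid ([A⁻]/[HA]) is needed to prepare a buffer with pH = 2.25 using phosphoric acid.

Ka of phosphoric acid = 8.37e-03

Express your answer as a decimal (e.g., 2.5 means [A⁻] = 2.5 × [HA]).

pKa = -log(8.37e-03) = 2.0773. pH = pKa + log([A⁻]/[HA]), so log([A⁻]/[HA]) = pH − pKa = 2.25 − 2.0773 = 0.1727. [A⁻]/[HA] = 10^(0.1727) = 1.49

[A⁻]/[HA] = 1.49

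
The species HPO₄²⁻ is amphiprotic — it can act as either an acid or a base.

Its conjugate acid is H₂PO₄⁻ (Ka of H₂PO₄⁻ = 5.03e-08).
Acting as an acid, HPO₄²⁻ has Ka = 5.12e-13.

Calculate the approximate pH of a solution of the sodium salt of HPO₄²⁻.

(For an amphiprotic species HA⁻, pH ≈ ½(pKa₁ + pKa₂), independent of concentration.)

pKa₁ = -log(5.03e-08) = 7.30; pKa₂ = -log(5.12e-13) = 12.29. For an amphiprotic species, pH ≈ ½(pKa₁ + pKa₂) = ½(7.30 + 12.29) = 9.79.

pH = 9.79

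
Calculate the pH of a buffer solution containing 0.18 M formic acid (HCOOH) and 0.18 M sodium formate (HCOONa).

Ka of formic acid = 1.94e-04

pKa = -log(1.94e-04) = 3.71. pH = pKa + log([A⁻]/[HA]) = 3.71 + log(0.18/0.18)

pH = 3.71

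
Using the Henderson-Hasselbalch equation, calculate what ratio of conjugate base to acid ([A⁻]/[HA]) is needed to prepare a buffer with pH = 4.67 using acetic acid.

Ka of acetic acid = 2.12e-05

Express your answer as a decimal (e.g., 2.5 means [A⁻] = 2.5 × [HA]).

pKa = -log(2.12e-05) = 4.6737. pH = pKa + log([A⁻]/[HA]), so log([A⁻]/[HA]) = pH − pKa = 4.67 − 4.6737 = -0.0037. [A⁻]/[HA] = 10^(-0.0037) = 0.992

[A⁻]/[HA] = 0.992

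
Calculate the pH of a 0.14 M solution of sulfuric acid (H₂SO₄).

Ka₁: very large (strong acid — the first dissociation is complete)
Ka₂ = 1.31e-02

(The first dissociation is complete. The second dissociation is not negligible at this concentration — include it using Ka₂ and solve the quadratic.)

First dissociation is complete: [H⁺]₀ = [HSO₄⁻]₀ = C = 0.14 M. Second dissociation HSO₄⁻ ⇌ H⁺ + SO₄²⁻: let x = [SO₄²⁻]. Ka₂ = (C + x)·x / (C − x) = 1.31e-02 → x² + (C + Ka₂)·x − Ka₂·C = 0 → x² + 0.15310·x − 1.834e-03 = 0. x = (−0.15310 + √(0.15310² + 4 × 1.834e-03)) / 2 = 1.1165e-02 M. [H⁺] = C + x = 0.14 + 1.1165e-02 = 1.5116e-01 M. pH = -log(1.5116e-01) = 0.82.

pH = 0.82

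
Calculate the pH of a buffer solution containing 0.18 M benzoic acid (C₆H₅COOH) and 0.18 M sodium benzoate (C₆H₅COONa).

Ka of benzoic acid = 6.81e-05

pKa = -log(6.81e-05) = 4.17. pH = pKa + log([A⁻]/[HA]) = 4.17 + log(0.18/0.18)

pH = 4.17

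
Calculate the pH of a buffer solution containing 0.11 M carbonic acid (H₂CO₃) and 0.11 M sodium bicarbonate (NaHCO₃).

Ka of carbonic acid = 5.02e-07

pKa = -log(5.02e-07) = 6.30. pH = pKa + log([A⁻]/[HA]) = 6.30 + log(0.11/0.11)

pH = 6.30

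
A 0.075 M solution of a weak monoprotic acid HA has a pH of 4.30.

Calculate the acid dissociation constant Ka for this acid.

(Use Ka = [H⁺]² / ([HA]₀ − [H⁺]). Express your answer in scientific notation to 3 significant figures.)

[H⁺] = 10^(−pH) = 10^(−4.30) = 5.012e-05 M. For HA ⇌ H⁺ + A⁻, Ka = [H⁺][A⁻]/[HA] = [H⁺]² / ([HA]₀ − [H⁺]) = (5.012e-05)² / (0.075 − 5.012e-05) = 3.35e-08.

K_a = 3.35e-08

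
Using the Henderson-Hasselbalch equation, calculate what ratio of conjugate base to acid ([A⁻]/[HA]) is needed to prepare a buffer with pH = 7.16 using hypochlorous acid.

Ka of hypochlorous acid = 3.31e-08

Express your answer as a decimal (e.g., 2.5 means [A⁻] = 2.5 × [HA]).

pKa = -log(3.31e-08) = 7.4802. pH = pKa + log([A⁻]/[HA]), so log([A⁻]/[HA]) = pH − pKa = 7.16 − 7.4802 = -0.3202. [A⁻]/[HA] = 10^(-0.3202) = 0.478

[A⁻]/[HA] = 0.478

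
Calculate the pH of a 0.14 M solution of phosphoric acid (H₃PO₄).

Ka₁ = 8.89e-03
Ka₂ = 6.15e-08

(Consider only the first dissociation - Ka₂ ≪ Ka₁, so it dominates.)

First dissociation dominates. From Ka₁ = [H⁺][HA⁻]/[H₂A], x² + Ka₁·x − Ka₁·C = 0 with C = 0.14 M and Ka₁ = 8.89e-03. Solving: [H⁺] = (−Ka₁ + √(Ka₁² + 4·Ka₁·C)) / 2 = 3.1113e-02 M. pH = -log(3.1113e-02) = 1.51.

pH = 1.51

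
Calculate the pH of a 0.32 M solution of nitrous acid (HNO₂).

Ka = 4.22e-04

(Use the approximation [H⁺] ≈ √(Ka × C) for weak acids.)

[H⁺] = √(Ka × C) = √(4.22e-04 × 0.32) = 1.1621e-02. pH = -log(1.1621e-02)

pH = 1.93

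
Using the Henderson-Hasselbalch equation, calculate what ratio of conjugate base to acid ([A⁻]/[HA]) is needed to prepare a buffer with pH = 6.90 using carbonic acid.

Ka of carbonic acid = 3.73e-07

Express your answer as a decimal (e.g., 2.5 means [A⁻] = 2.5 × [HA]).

pKa = -log(3.73e-07) = 6.4283. pH = pKa + log([A⁻]/[HA]), so log([A⁻]/[HA]) = pH − pKa = 6.90 − 6.4283 = 0.4717. [A⁻]/[HA] = 10^(0.4717) = 2.96

[A⁻]/[HA] = 2.96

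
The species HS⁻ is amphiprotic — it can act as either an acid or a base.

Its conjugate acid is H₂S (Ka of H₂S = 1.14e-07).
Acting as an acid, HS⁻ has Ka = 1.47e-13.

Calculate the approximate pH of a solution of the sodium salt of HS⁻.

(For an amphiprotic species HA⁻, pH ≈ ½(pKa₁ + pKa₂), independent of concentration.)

pKa₁ = -log(1.14e-07) = 6.94; pKa₂ = -log(1.47e-13) = 12.83. For an amphiprotic species, pH ≈ ½(pKa₁ + pKa₂) = ½(6.94 + 12.83) = 9.89.

pH = 9.89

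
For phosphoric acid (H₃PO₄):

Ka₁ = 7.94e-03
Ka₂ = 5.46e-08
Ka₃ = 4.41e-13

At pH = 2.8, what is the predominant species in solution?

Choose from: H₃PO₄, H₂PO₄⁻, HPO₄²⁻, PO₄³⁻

pKa₁ = 2.10, pKa₂ = 7.26, pKa₃ = 12.36. For a polyprotic acid the predominant species crosses at each pKa: below pKa_n the protonated form dominates, above it the deprotonated form does. At pH = 2.8, the predominant species is H₂PO₄⁻.

H₂PO₄⁻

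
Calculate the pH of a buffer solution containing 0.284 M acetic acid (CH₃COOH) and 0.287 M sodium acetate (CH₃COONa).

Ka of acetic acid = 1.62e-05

pKa = -log(1.62e-05) = 4.79. pH = pKa + log([A⁻]/[HA]) = 4.79 + log(0.287/0.284)

pH = 4.80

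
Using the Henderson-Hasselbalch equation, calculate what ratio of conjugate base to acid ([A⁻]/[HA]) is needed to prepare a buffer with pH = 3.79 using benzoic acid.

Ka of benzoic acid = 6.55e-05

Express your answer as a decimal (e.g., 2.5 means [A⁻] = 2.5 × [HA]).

pKa = -log(6.55e-05) = 4.1838. pH = pKa + log([A⁻]/[HA]), so log([A⁻]/[HA]) = pH − pKa = 3.79 − 4.1838 = -0.3938. [A⁻]/[HA] = 10^(-0.3938) = 0.404

[A⁻]/[HA] = 0.404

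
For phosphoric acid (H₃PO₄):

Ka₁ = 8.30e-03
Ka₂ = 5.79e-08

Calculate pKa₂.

pKa₂ = -log(Ka₂) = -log(5.79e-08) = 7.24.

pK_{a2} = 7.24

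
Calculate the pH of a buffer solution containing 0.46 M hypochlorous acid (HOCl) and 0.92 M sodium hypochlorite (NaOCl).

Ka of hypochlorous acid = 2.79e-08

pKa = -log(2.79e-08) = 7.55. pH = pKa + log([A⁻]/[HA]) = 7.55 + log(0.92/0.46)

pH = 7.86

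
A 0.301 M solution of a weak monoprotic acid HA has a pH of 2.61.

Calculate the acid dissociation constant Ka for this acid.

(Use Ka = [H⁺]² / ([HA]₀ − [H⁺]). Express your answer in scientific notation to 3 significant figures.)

[H⁺] = 10^(−pH) = 10^(−2.61) = 2.455e-03 M. For HA ⇌ H⁺ + A⁻, Ka = [H⁺][A⁻]/[HA] = [H⁺]² / ([HA]₀ − [H⁺]) = (2.455e-03)² / (0.301 − 2.455e-03) = 2.02e-05.

K_a = 2.02e-05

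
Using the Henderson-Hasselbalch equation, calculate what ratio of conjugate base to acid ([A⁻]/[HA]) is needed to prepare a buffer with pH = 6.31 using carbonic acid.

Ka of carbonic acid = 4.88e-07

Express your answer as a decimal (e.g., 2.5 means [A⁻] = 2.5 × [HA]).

pKa = -log(4.88e-07) = 6.3116. pH = pKa + log([A⁻]/[HA]), so log([A⁻]/[HA]) = pH − pKa = 6.31 − 6.3116 = -0.0016. [A⁻]/[HA] = 10^(-0.0016) = 0.996

[A⁻]/[HA] = 0.996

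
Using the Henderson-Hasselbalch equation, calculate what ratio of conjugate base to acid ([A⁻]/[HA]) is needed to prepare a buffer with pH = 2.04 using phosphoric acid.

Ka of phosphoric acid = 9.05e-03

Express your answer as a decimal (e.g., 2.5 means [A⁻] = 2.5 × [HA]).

pKa = -log(9.05e-03) = 2.0434. pH = pKa + log([A⁻]/[HA]), so log([A⁻]/[HA]) = pH − pKa = 2.04 − 2.0434 = -0.0034. [A⁻]/[HA] = 10^(-0.0034) = 0.992

[A⁻]/[HA] = 0.992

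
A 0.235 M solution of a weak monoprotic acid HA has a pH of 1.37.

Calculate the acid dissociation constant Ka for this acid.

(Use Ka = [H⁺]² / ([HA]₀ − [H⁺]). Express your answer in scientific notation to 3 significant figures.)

[H⁺] = 10^(−pH) = 10^(−1.37) = 4.266e-02 M. For HA ⇌ H⁺ + A⁻, Ka = [H⁺][A⁻]/[HA] = [H⁺]² / ([HA]₀ − [H⁺]) = (4.266e-02)² / (0.235 − 4.266e-02) = 9.46e-03.

K_a = 9.46e-03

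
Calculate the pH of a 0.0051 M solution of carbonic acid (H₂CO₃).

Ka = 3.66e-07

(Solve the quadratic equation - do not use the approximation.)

x² + Ka×x - Ka×C = 0. Using quadratic formula: [H⁺] = 4.3022e-05

pH = 4.37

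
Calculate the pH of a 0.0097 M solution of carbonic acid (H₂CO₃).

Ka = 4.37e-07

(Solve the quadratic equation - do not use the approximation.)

x² + Ka×x - Ka×C = 0. Using quadratic formula: [H⁺] = 6.4889e-05

pH = 4.19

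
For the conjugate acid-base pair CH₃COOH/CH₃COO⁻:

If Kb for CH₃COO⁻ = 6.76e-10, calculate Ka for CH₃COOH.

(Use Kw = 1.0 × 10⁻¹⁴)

For a conjugate pair Ka × Kb = Kw, so Ka = Kw/Kb = 1.0 × 10⁻¹⁴ / 6.76e-10 = 1.48e-05.

K_a = 1.48e-05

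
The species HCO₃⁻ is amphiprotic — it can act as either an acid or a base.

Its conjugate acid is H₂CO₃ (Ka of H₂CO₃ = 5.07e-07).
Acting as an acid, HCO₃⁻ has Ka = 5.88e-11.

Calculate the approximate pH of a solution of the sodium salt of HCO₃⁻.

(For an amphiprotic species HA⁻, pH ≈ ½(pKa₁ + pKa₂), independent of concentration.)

pKa₁ = -log(5.07e-07) = 6.29; pKa₂ = -log(5.88e-11) = 10.23. For an amphiprotic species, pH ≈ ½(pKa₁ + pKa₂) = ½(6.29 + 10.23) = 8.26.

pH = 8.26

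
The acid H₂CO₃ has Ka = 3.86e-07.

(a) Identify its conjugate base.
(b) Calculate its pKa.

(a) The conjugate base is formed by removing one H⁺ from H₂CO₃, giving HCO₃⁻. (b) pKa = -log(Ka) = -log(3.86e-07) = 6.41.

Conjugate base: HCO₃⁻; pK_a = 6.41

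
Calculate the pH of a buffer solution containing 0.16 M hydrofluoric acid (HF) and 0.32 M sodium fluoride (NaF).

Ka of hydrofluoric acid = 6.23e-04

pKa = -log(6.23e-04) = 3.21. pH = pKa + log([A⁻]/[HA]) = 3.21 + log(0.32/0.16)

pH = 3.51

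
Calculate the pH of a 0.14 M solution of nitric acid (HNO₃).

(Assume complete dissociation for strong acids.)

[H⁺] = 0.14 M for strong acid. pH = -log[H⁺] = -log(0.14)

pH = 0.85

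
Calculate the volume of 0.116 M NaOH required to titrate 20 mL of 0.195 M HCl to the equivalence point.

At equivalence: moles acid = moles base. moles HCl = 0.195 × 20/1000 = 0.0039 mol. V_base = moles / 0.116 × 1000 = 33.6 mL.

V_{base} = 33.6 mL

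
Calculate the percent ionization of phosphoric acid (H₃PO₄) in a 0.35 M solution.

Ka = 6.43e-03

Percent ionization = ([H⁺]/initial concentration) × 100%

Using Ka equilibrium: x² + Ka×x - Ka×C = 0. Solving: [H⁺] = 4.4333e-02. Percent = (4.4333e-02/0.35) × 100

Percent ionization = 12.7%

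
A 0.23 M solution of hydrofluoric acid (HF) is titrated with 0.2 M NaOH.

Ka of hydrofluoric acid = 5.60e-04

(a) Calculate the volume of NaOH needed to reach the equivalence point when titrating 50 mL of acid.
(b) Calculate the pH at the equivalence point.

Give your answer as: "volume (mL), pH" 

moles acid = 0.23 × 50/1000 = 0.0115 mol; V_base = moles/0.2 × 1000 = 57.5 mL. At equivalence only the conjugate base is present: [A⁻] = 0.0115/0.107 = 1.0698e-01 M. Kb = Kw/Ka = 1.79e-11; [OH⁻] = √(Kb × [A⁻]) = 1.3821e-06; pOH = 5.86; pH = 14 - pOH = 8.14.

V = 57.5 mL, pH = 8.14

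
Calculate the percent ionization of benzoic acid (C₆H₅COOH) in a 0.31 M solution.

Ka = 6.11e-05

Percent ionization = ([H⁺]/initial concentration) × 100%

Using Ka equilibrium: x² + Ka×x - Ka×C = 0. Solving: [H⁺] = 4.3217e-03. Percent = (4.3217e-03/0.31) × 100

Percent ionization = 1.39%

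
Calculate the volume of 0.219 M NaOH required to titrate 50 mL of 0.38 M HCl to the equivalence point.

At equivalence: moles acid = moles base. moles HCl = 0.38 × 50/1000 = 0.019 mol. V_base = moles / 0.219 × 1000 = 86.8 mL.

V_{base} = 86.8 mL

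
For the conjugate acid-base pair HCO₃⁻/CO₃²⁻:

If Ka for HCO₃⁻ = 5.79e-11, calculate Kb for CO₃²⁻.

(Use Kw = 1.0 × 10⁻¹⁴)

For a conjugate pair Ka × Kb = Kw, so Kb = Kw/Ka = 1.0 × 10⁻¹⁴ / 5.79e-11 = 1.73e-04.

K_b = 1.73e-04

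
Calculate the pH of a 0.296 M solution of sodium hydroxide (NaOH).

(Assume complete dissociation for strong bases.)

[OH⁻] = 0.296 M for strong base. pOH = -log[OH⁻] = 0.53, pH = 14 - pOH

pH = 13.47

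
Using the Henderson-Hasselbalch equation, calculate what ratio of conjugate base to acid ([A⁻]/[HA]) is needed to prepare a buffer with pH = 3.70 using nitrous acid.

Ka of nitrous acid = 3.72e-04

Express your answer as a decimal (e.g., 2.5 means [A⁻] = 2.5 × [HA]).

pKa = -log(3.72e-04) = 3.4295. pH = pKa + log([A⁻]/[HA]), so log([A⁻]/[HA]) = pH − pKa = 3.70 − 3.4295 = 0.2705. [A⁻]/[HA] = 10^(0.2705) = 1.86

[A⁻]/[HA] = 1.86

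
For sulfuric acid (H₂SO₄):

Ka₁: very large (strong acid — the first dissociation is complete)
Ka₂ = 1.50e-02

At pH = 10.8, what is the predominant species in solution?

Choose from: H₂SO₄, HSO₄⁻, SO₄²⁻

The first dissociation is complete, so H₂SO₄ itself is never the predominant species in water; pKa₂ = -log(1.50e-02) = 1.82. For a polyprotic acid the predominant species crosses at each pKa: below pKa_n the protonated form dominates, above it the deprotonated form does. At pH = 10.8, the predominant species is SO₄²⁻.

SO₄²⁻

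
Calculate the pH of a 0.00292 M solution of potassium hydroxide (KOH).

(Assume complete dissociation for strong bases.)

[OH⁻] = 0.00292 M for strong base. pOH = -log[OH⁻] = 2.53, pH = 14 - pOH

pH = 11.47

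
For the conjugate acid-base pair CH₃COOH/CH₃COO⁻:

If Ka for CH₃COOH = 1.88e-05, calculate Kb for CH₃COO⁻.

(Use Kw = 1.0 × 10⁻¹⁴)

For a conjugate pair Ka × Kb = Kw, so Kb = Kw/Ka = 1.0 × 10⁻¹⁴ / 1.88e-05 = 5.32e-10.

K_b = 5.32e-10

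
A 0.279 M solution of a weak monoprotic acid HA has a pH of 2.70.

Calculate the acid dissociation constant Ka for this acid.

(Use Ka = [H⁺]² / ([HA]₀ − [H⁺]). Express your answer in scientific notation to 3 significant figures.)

[H⁺] = 10^(−pH) = 10^(−2.70) = 1.995e-03 M. For HA ⇌ H⁺ + A⁻, Ka = [H⁺][A⁻]/[HA] = [H⁺]² / ([HA]₀ − [H⁺]) = (1.995e-03)² / (0.279 − 1.995e-03) = 1.44e-05.

K_a = 1.44e-05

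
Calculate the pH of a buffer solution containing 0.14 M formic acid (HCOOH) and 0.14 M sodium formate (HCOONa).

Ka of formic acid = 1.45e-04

pKa = -log(1.45e-04) = 3.84. pH = pKa + log([A⁻]/[HA]) = 3.84 + log(0.14/0.14)

pH = 3.84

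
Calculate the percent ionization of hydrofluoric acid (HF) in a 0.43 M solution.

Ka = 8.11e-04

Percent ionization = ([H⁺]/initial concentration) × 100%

Using Ka equilibrium: x² + Ka×x - Ka×C = 0. Solving: [H⁺] = 1.8273e-02. Percent = (1.8273e-02/0.43) × 100

Percent ionization = 4.25%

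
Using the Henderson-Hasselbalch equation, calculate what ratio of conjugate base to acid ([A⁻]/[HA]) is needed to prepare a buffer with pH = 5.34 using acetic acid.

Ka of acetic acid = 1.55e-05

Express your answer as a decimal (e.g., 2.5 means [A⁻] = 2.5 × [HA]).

pKa = -log(1.55e-05) = 4.8097. pH = pKa + log([A⁻]/[HA]), so log([A⁻]/[HA]) = pH − pKa = 5.34 − 4.8097 = 0.5303. [A⁻]/[HA] = 10^(0.5303) = 3.39

[A⁻]/[HA] = 3.39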